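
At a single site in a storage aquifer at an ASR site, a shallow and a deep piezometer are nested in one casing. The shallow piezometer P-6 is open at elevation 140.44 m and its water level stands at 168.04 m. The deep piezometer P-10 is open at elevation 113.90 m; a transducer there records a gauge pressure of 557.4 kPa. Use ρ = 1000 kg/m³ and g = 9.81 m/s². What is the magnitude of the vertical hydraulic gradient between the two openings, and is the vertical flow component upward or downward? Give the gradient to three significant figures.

Total head at P-6: h = 168.04 m (water level in the standpipe).
Pressure head at P-10: ψ = P/(ρg) = 557.4×1000 / (1000 × 9.81) = 56.82 m.
Total head at P-10: h = z + ψ = 113.90 + 56.82 = 170.72 m.
Δh = h(P-6) − h(P-10) = 168.04 − 170.72 = -2.68 m.
Vertical separation Δz = 140.44 − 113.90 = 26.54 m.
|i_v| = |Δh| / Δz = 2.68 / 26.54 = 0.101.
Head is higher in the deep piezometer, so vertical flow is upward (discharge condition).

|i_v| ≈ 0.101; vertical flow is upward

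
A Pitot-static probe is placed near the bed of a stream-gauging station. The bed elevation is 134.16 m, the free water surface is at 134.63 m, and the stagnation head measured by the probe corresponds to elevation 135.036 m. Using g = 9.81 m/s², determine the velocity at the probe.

Near the bed, under hydrostatic conditions, the piezometric head (z + ψ) equals the free-surface elevation, 134.63 m.
Velocity head = total − piezometric = 135.036 − 134.63 = 0.406 m.
v = √(2g·h_v) = √(2 × 9.81 × 0.406) = 2.82 m/s.

v ≈ 2.82 m/s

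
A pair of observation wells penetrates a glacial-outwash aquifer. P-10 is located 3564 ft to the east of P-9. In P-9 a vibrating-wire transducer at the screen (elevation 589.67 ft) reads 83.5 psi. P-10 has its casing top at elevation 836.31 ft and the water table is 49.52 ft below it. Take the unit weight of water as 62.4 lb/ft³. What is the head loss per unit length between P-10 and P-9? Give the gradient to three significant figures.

Pressure head at P-9: ψ = 144·P/γ = 144 × 83.5 / 62.4 = 192.69 ft.
Total head at P-9: h = z + ψ = 589.67 + 192.69 = 782.36 ft.
Total head at P-10: h = 836.31 − 49.52 = 786.79 ft.
Head difference: h(P-9) − h(P-10) = 782.36 − 786.79 = -4.43 ft.
Hydraulic gradient: i = |Δh| / L = 4.43 / 3564 = 0.00124.

i ≈ 0.00124 ft/ft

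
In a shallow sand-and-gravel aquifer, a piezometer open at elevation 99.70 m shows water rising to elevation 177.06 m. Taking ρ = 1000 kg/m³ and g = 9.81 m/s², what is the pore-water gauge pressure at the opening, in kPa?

Pressure head ψ = h − z = 177.06 − 99.70 = 77.36 m.
P = ρgψ = 1000 × 9.81 × 77.36 = 758902 Pa ≈ 759 kPa.

P ≈ 759 kPa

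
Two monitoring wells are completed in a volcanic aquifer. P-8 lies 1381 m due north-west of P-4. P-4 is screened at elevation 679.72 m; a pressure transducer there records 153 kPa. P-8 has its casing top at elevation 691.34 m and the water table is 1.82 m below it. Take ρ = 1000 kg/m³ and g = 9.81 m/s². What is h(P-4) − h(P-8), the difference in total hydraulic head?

Pressure head at P-4: ψ = P/(ρg) = 153×1000 / (1000 × 9.81) = 15.60 m.
Total head at P-4: h = z + ψ = 679.72 + 15.60 = 695.32 m.
Total head at P-8: h = 691.34 − 1.82 = 689.52 m.
Head difference: h(P-4) − h(P-8) = 695.32 − 689.52 = 5.80 m.

Δh ≈ 5.80 m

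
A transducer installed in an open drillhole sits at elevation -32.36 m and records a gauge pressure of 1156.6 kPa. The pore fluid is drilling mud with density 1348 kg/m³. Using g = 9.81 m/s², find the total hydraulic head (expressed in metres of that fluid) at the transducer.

h ≈ 55.10 m

ψ = P/(ρg) = 1156.6×1000 / (1348 × 9.81) = 87.46 m.
h = z + ψ = -32.36 + 87.46 = 55.10 m.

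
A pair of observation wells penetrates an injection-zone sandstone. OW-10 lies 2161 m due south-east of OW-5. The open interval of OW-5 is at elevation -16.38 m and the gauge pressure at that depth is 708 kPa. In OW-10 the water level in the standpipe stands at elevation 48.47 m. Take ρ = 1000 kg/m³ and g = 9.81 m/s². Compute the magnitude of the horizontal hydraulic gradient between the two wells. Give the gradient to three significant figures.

Pressure head at OW-5: ψ = P/(ρg) = 708×1000 / (1000 × 9.81) = 72.17 m.
Total head at OW-5: h = z + ψ = -16.38 + 72.17 = 55.79 m.
Total head at OW-10: h = 48.47 m (water level in the piezometer is the total head).
Head difference: h(OW-5) − h(OW-10) = 55.79 − 48.47 = 7.32 m.
Hydraulic gradient: i = |Δh| / L = 7.32 / 2161 = 0.00339.

i ≈ 0.00339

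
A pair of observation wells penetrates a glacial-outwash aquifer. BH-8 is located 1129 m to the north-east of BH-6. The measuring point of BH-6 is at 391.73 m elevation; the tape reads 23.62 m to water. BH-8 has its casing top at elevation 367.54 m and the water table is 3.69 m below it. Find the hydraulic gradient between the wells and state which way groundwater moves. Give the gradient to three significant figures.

i ≈ 0.00377; groundwater flows toward the north-east

Total head at BH-6: h = 391.73 − 23.62 = 368.11 m.
Total head at BH-8: h = 367.54 − 3.69 = 363.85 m.
Head difference: h(BH-6) − h(BH-8) = 368.11 − 363.85 = 4.26 m.
Hydraulic gradient: i = |Δh| / L = 4.26 / 1129 = 0.00377.
Flow is from higher to lower head: from BH-6 toward BH-8, i.e. toward the north-east.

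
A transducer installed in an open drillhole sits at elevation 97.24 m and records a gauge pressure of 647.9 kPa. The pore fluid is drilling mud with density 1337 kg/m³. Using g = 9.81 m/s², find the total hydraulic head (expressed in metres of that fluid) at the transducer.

ψ = P/(ρg) = 647.9×1000 / (1337 × 9.81) = 49.40 m.
h = z + ψ = 97.24 + 49.40 = 146.64 m.

h ≈ 146.64 m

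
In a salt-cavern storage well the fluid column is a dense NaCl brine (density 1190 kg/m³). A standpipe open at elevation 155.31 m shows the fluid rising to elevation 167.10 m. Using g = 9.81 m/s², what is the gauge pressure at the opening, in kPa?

Pressure head ψ = h − z = 167.10 − 155.31 = 11.79 m.
P = ρgψ = 1190 × 9.81 × 11.79 = 137635 Pa ≈ 138 kPa.

P ≈ 138 kPa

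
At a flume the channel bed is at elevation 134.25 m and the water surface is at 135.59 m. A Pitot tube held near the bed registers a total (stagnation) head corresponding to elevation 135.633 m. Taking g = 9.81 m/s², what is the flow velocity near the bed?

Near the bed, under hydrostatic conditions, the piezometric head (z + ψ) equals the free-surface elevation, 135.59 m.
Velocity head = total − piezometric = 135.633 − 135.59 = 0.043 m.
v = √(2g·h_v) = √(2 × 9.81 × 0.043) = 0.919 m/s.

v ≈ 0.919 m/s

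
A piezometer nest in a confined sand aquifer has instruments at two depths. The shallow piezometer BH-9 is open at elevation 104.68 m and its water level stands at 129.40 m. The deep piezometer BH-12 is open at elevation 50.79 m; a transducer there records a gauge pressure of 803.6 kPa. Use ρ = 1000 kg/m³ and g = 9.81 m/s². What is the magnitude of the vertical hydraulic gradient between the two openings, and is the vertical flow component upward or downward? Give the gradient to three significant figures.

Total head at BH-9: h = 129.40 m (water level in the standpipe).
Pressure head at BH-12: ψ = P/(ρg) = 803.6×1000 / (1000 × 9.81) = 81.92 m.
Total head at BH-12: h = z + ψ = 50.79 + 81.92 = 132.71 m.
Δh = h(BH-9) − h(BH-12) = 129.40 − 132.71 = -3.31 m.
Vertical separation Δz = 104.68 − 50.79 = 53.89 m.
|i_v| = |Δh| / Δz = 3.31 / 53.89 = 0.0614.
Head is higher in the deep piezometer, so vertical flow is upward (discharge condition).

|i_v| ≈ 0.0614; vertical flow is upward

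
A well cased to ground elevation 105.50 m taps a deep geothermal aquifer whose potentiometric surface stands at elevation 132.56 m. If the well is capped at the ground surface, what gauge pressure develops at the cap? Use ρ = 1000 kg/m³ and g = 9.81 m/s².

Head above the cap: Δh = 132.56 − 105.50 = 27.06 m.
P = ρgΔh = 1000 × 9.81 × 27.06 = 265459 Pa ≈ 265 kPa.

P ≈ 265 kPa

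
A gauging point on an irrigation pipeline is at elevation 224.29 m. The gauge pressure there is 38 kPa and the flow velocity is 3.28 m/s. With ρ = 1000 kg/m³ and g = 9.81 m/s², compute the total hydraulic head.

h ≈ 228.71 m

Pressure head ψ = P/(ρg) = 38×1000 / (1000 × 9.81) = 3.87 m.
Velocity head = v²/(2g) = 3.28² / (2 × 9.81) = 0.548 m.
h = z + ψ + v²/(2g) = 224.29 + 3.87 + 0.548 = 228.71 m.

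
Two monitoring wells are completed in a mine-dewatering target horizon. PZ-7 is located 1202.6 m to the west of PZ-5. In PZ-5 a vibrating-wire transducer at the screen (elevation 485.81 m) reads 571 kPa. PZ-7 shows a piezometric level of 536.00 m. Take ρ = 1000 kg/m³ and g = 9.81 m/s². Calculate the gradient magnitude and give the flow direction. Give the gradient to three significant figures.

Pressure head at PZ-5: ψ = P/(ρg) = 571×1000 / (1000 × 9.81) = 58.21 m.
Total head at PZ-5: h = z + ψ = 485.81 + 58.21 = 544.02 m.
Total head at PZ-7: h = 536.00 m (water level in the piezometer is the total head).
Head difference: h(PZ-5) − h(PZ-7) = 544.02 − 536.00 = 8.02 m.
Hydraulic gradient: i = |Δh| / L = 8.02 / 1202.6 = 0.00667.
Flow is from higher to lower head: from PZ-5 toward PZ-7, i.e. toward the west.

i ≈ 0.00667; groundwater flows toward the west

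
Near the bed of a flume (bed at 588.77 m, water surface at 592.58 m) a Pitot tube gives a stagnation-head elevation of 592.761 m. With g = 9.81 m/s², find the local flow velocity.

v ≈ 1.88 m/s

Near the bed, under hydrostatic conditions, the piezometric head (z + ψ) equals the free-surface elevation, 592.58 m.
Velocity head = total − piezometric = 592.761 − 592.58 = 0.181 m.
v = √(2g·h_v) = √(2 × 9.81 × 0.181) = 1.88 m/s.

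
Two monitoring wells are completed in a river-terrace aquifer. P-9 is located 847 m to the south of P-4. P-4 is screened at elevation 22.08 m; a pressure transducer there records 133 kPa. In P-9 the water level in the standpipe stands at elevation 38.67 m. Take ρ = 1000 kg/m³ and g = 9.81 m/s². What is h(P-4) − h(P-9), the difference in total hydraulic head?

Pressure head at P-4: ψ = P/(ρg) = 133×1000 / (1000 × 9.81) = 13.56 m.
Total head at P-4: h = z + ψ = 22.08 + 13.56 = 35.64 m.
Total head at P-9: h = 38.67 m (water level in the piezometer is the total head).
Head difference: h(P-4) − h(P-9) = 35.64 − 38.67 = -3.03 m.

Δh ≈ -3.03 m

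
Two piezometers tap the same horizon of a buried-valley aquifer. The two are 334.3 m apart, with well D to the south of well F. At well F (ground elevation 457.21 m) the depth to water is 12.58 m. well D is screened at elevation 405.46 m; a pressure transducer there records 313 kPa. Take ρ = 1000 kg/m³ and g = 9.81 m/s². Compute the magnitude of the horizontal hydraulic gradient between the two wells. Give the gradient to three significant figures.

Total head at well F: h = 457.21 − 12.58 = 444.63 m.
Pressure head at well D: ψ = P/(ρg) = 313×1000 / (1000 × 9.81) = 31.91 m.
Total head at well D: h = z + ψ = 405.46 + 31.91 = 437.37 m.
Head difference: h(well F) − h(well D) = 444.63 − 437.37 = 7.26 m.
Hydraulic gradient: i = |Δh| / L = 7.26 / 334.3 = 0.0217.

i ≈ 0.0217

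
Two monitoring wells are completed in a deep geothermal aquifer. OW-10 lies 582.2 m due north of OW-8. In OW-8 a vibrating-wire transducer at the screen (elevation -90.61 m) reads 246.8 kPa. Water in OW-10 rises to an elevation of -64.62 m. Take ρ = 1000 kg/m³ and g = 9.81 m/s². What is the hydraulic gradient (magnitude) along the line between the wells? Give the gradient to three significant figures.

i ≈ 0.00143

Pressure head at OW-8: ψ = P/(ρg) = 246.8×1000 / (1000 × 9.81) = 25.16 m.
Total head at OW-8: h = z + ψ = -90.61 + 25.16 = -65.45 m.
Total head at OW-10: h = -64.62 m (water level in the piezometer is the total head).
Head difference: h(OW-8) − h(OW-10) = -65.45 − (-64.62) = -0.83 m.
Hydraulic gradient: i = |Δh| / L = 0.83 / 582.2 = 0.00143.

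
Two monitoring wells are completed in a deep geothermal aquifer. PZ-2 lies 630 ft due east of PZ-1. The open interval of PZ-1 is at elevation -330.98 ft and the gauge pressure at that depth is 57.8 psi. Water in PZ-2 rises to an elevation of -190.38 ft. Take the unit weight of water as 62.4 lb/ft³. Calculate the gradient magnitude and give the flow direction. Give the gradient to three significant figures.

i ≈ 0.0115; groundwater flows toward the west

Pressure head at PZ-1: ψ = 144·P/γ = 144 × 57.8 / 62.4 = 133.38 ft.
Total head at PZ-1: h = z + ψ = -330.98 + 133.38 = -197.60 ft.
Total head at PZ-2: h = -190.38 ft (water level in the piezometer is the total head).
Head difference: h(PZ-1) − h(PZ-2) = -197.60 − (-190.38) = -7.22 ft.
Hydraulic gradient: i = |Δh| / L = 7.22 / 630 = 0.0115.
Flow is from higher to lower head: from PZ-2 toward PZ-1, i.e. toward the west.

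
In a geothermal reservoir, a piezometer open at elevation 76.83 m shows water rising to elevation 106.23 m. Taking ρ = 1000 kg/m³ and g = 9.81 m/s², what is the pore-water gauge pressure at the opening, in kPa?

P ≈ 288 kPa

Pressure head ψ = h − z = 106.23 − 76.83 = 29.40 m.
P = ρgψ = 1000 × 9.81 × 29.40 = 288414 Pa ≈ 288 kPa.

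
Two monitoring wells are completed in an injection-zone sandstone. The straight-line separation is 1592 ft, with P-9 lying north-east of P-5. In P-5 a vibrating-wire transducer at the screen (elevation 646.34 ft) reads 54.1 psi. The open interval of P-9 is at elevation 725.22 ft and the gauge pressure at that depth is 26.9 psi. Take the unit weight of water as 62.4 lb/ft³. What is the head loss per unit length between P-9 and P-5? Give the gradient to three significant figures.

Pressure head at P-5: ψ = 144·P/γ = 144 × 54.1 / 62.4 = 124.85 ft.
Total head at P-5: h = z + ψ = 646.34 + 124.85 = 771.19 ft.
Pressure head at P-9: ψ = 144·P/γ = 144 × 26.9 / 62.4 = 62.08 ft.
Total head at P-9: h = z + ψ = 725.22 + 62.08 = 787.30 ft.
Head difference: h(P-5) − h(P-9) = 771.19 − 787.30 = -16.11 ft.
Hydraulic gradient: i = |Δh| / L = 16.11 / 1592 = 0.0101.

i ≈ 0.0101 ft/ft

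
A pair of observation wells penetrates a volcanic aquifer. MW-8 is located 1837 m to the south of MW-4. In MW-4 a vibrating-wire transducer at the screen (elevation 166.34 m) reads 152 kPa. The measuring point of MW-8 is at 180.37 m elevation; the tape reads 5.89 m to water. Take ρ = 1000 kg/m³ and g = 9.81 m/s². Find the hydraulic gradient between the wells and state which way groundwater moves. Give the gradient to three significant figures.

i ≈ 0.00400; groundwater flows toward the south

Pressure head at MW-4: ψ = P/(ρg) = 152×1000 / (1000 × 9.81) = 15.49 m.
Total head at MW-4: h = z + ψ = 166.34 + 15.49 = 181.83 m.
Total head at MW-8: h = 180.37 − 5.89 = 174.48 m.
Head difference: h(MW-4) − h(MW-8) = 181.83 − 174.48 = 7.35 m.
Hydraulic gradient: i = |Δh| / L = 7.35 / 1837 = 0.00400.
Flow is from higher to lower head: from MW-4 toward MW-8, i.e. toward the south.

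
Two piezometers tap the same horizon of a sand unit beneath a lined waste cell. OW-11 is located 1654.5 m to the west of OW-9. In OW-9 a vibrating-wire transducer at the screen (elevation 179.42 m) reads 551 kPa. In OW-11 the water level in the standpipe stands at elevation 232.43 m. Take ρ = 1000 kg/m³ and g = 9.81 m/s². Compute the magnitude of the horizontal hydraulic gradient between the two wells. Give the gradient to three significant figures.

Pressure head at OW-9: ψ = P/(ρg) = 551×1000 / (1000 × 9.81) = 56.17 m.
Total head at OW-9: h = z + ψ = 179.42 + 56.17 = 235.59 m.
Total head at OW-11: h = 232.43 m (water level in the piezometer is the total head).
Head difference: h(OW-9) − h(OW-11) = 235.59 − 232.43 = 3.16 m.
Hydraulic gradient: i = |Δh| / L = 3.16 / 1654.5 = 0.00191.

i ≈ 0.00191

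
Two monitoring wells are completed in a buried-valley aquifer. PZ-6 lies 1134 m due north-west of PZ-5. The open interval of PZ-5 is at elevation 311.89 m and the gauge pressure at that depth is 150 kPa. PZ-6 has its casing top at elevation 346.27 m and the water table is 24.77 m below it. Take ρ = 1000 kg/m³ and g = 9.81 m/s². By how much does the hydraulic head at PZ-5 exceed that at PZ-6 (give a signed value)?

Pressure head at PZ-5: ψ = P/(ρg) = 150×1000 / (1000 × 9.81) = 15.29 m.
Total head at PZ-5: h = z + ψ = 311.89 + 15.29 = 327.18 m.
Total head at PZ-6: h = 346.27 − 24.77 = 321.50 m.
Head difference: h(PZ-5) − h(PZ-6) = 327.18 − 321.50 = 5.68 m.

Δh ≈ 5.68 m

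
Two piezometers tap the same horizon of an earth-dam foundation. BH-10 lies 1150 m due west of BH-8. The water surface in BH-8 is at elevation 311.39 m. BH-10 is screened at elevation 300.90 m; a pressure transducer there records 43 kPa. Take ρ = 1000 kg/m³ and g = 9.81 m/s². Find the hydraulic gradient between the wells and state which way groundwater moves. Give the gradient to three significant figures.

i ≈ 0.00531; groundwater flows toward the west

Total head at BH-8: h = 311.39 m (water level in the piezometer is the total head).
Pressure head at BH-10: ψ = P/(ρg) = 43×1000 / (1000 × 9.81) = 4.38 m.
Total head at BH-10: h = z + ψ = 300.90 + 4.38 = 305.28 m.
Head difference: h(BH-8) − h(BH-10) = 311.39 − 305.28 = 6.11 m.
Hydraulic gradient: i = |Δh| / L = 6.11 / 1150 = 0.00531.
Flow is from higher to lower head: from BH-8 toward BH-10, i.e. toward the west.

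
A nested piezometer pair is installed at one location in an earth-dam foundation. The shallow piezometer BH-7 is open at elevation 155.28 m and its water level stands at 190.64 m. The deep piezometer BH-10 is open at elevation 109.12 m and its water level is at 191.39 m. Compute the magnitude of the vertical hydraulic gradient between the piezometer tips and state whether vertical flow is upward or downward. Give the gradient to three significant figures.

|i_v| ≈ 0.0162; vertical flow is upward

Total head at BH-7: h = 190.64 m (water level in the standpipe).
Total head at BH-10: h = 191.39 m.
Δh = h(BH-7) − h(BH-10) = 190.64 − 191.39 = -0.75 m.
Vertical separation Δz = 155.28 − 109.12 = 46.16 m.
|i_v| = |Δh| / Δz = 0.75 / 46.16 = 0.0162.
Head is higher in the deep piezometer, so vertical flow is upward (discharge condition).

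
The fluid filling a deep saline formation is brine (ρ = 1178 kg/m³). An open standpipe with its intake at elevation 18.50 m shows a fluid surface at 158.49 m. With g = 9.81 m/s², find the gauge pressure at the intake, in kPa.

P ≈ 1620 kPa

Pressure head ψ = h − z = 158.49 − 18.50 = 139.99 m.
P = ρgψ = 1178 × 9.81 × 139.99 = 1617750 Pa ≈ 1620 kPa.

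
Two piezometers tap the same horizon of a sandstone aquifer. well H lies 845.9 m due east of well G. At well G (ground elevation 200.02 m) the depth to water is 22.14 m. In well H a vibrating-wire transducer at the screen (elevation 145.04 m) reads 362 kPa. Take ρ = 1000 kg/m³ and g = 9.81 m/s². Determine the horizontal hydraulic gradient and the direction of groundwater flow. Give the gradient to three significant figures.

Total head at well G: h = 200.02 − 22.14 = 177.88 m.
Pressure head at well H: ψ = P/(ρg) = 362×1000 / (1000 × 9.81) = 36.90 m.
Total head at well H: h = z + ψ = 145.04 + 36.90 = 181.94 m.
Head difference: h(well G) − h(well H) = 177.88 − 181.94 = -4.06 m.
Hydraulic gradient: i = |Δh| / L = 4.06 / 845.9 = 0.00480.
Flow is from higher to lower head: from well H toward well G, i.e. toward the west.

i ≈ 0.00480; groundwater flows toward the west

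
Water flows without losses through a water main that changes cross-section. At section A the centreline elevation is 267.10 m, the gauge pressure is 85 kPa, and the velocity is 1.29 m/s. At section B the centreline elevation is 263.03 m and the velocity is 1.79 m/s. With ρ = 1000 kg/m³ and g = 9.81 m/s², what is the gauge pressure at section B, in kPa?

Pressure head at A: ψ₁ = P₁/(ρg) = 85×1000 / (1000 × 9.81) = 8.66 m.
Velocity heads: v₁²/2g = 1.29²/19.62 = 0.085 m; v₂²/2g = 1.79²/19.62 = 0.163 m.
Total head H = z₁ + ψ₁ + v₁²/2g = 267.10 + 8.66 + 0.085 = 275.85 m.
ψ₂ = H − z₂ − v₂²/2g = 275.85 − 263.03 − 0.163 = 12.66 m.
P₂ = ρgψ₂ = 1000 × 9.81 × 12.66 ≈ 124 kPa.

P₂ ≈ 124 kPa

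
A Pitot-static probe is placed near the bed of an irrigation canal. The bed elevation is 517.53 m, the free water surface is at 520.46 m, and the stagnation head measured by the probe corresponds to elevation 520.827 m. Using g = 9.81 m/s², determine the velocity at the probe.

Near the bed, under hydrostatic conditions, the piezometric head (z + ψ) equals the free-surface elevation, 520.46 m.
Velocity head = total − piezometric = 520.827 − 520.46 = 0.367 m.
v = √(2g·h_v) = √(2 × 9.81 × 0.367) = 2.68 m/s.

v ≈ 2.68 m/s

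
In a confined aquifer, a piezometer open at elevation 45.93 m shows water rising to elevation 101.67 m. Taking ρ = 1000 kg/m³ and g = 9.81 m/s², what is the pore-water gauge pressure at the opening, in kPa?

P ≈ 547 kPa

Pressure head ψ = h − z = 101.67 − 45.93 = 55.74 m.
P = ρgψ = 1000 × 9.81 × 55.74 = 546809 Pa ≈ 547 kPa.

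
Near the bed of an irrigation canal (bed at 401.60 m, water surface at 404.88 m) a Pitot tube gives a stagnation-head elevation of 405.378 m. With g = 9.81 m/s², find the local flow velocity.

v ≈ 3.13 m/s

Near the bed, under hydrostatic conditions, the piezometric head (z + ψ) equals the free-surface elevation, 404.88 m.
Velocity head = total − piezometric = 405.378 − 404.88 = 0.498 m.
v = √(2g·h_v) = √(2 × 9.81 × 0.498) = 3.13 m/s.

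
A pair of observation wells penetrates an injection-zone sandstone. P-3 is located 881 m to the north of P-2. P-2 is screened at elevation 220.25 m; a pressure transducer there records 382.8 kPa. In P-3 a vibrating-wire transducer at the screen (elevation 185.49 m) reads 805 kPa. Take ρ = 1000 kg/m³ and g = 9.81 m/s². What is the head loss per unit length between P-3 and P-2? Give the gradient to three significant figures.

Pressure head at P-2: ψ = P/(ρg) = 382.8×1000 / (1000 × 9.81) = 39.02 m.
Total head at P-2: h = z + ψ = 220.25 + 39.02 = 259.27 m.
Pressure head at P-3: ψ = P/(ρg) = 805×1000 / (1000 × 9.81) = 82.06 m.
Total head at P-3: h = z + ψ = 185.49 + 82.06 = 267.55 m.
Head difference: h(P-2) − h(P-3) = 259.27 − 267.55 = -8.28 m.
Hydraulic gradient: i = |Δh| / L = 8.28 / 881 = 0.00940.

i ≈ 0.00940 m/m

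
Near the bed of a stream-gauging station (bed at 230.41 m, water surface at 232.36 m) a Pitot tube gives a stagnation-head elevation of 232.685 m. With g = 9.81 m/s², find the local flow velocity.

v ≈ 2.53 m/s

Near the bed, under hydrostatic conditions, the piezometric head (z + ψ) equals the free-surface elevation, 232.36 m.
Velocity head = total − piezometric = 232.685 − 232.36 = 0.325 m.
v = √(2g·h_v) = √(2 × 9.81 × 0.325) = 2.53 m/s.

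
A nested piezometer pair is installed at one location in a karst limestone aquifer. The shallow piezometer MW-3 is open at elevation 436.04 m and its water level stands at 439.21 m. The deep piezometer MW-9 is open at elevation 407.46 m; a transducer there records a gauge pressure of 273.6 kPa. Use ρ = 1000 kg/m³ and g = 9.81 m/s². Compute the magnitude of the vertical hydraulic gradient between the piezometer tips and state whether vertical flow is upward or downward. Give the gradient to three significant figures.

Total head at MW-3: h = 439.21 m (water level in the standpipe).
Pressure head at MW-9: ψ = P/(ρg) = 273.6×1000 / (1000 × 9.81) = 27.89 m.
Total head at MW-9: h = z + ψ = 407.46 + 27.89 = 435.35 m.
Δh = h(MW-3) − h(MW-9) = 439.21 − 435.35 = 3.86 m.
Vertical separation Δz = 436.04 − 407.46 = 28.58 m.
|i_v| = |Δh| / Δz = 3.86 / 28.58 = 0.135.
Head is higher in the shallow piezometer, so vertical flow is downward (recharge condition).

|i_v| ≈ 0.135; vertical flow is downward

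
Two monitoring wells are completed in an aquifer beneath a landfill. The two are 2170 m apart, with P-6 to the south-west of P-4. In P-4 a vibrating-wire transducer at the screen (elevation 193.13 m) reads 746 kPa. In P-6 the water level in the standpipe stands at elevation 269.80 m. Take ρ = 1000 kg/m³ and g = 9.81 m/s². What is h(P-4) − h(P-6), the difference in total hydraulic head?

Δh ≈ -0.63 m

Pressure head at P-4: ψ = P/(ρg) = 746×1000 / (1000 × 9.81) = 76.04 m.
Total head at P-4: h = z + ψ = 193.13 + 76.04 = 269.17 m.
Total head at P-6: h = 269.80 m (water level in the piezometer is the total head).
Head difference: h(P-4) − h(P-6) = 269.17 − 269.80 = -0.63 m.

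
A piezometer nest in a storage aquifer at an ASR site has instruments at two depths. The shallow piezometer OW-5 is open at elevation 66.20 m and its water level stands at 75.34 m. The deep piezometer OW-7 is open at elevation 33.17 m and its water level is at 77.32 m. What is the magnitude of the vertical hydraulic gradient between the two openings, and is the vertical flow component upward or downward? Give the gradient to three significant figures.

Total head at OW-5: h = 75.34 m (water level in the standpipe).
Total head at OW-7: h = 77.32 m.
Δh = h(OW-5) − h(OW-7) = 75.34 − 77.32 = -1.98 m.
Vertical separation Δz = 66.20 − 33.17 = 33.03 m.
|i_v| = |Δh| / Δz = 1.98 / 33.03 = 0.0599.
Head is higher in the deep piezometer, so vertical flow is upward (discharge condition).

|i_v| ≈ 0.0599; vertical flow is upward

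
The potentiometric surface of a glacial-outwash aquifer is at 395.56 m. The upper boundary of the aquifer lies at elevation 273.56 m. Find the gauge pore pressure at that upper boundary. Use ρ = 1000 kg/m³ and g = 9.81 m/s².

Pressure head at the aquifer top: ψ = h − z = 395.56 − 273.56 = 122.00 m.
P = ρgψ = 1000 × 9.81 × 122.00 = 1196820 Pa ≈ 1200 kPa.

P ≈ 1200 kPa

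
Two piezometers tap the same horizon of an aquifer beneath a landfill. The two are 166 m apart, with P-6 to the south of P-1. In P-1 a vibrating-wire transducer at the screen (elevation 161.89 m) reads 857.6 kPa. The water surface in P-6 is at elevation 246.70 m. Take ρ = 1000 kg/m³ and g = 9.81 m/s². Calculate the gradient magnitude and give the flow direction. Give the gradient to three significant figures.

i ≈ 0.0157; groundwater flows toward the south

Pressure head at P-1: ψ = P/(ρg) = 857.6×1000 / (1000 × 9.81) = 87.42 m.
Total head at P-1: h = z + ψ = 161.89 + 87.42 = 249.31 m.
Total head at P-6: h = 246.70 m (water level in the piezometer is the total head).
Head difference: h(P-1) − h(P-6) = 249.31 − 246.70 = 2.61 m.
Hydraulic gradient: i = |Δh| / L = 2.61 / 166 = 0.0157.
Flow is from higher to lower head: from P-1 toward P-6, i.e. toward the south.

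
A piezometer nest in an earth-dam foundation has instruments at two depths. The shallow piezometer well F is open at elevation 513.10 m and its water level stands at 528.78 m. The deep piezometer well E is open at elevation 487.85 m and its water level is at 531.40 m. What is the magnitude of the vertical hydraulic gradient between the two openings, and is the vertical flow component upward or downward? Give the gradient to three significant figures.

|i_v| ≈ 0.104; vertical flow is upward

Total head at well F: h = 528.78 m (water level in the standpipe).
Total head at well E: h = 531.40 m.
Δh = h(well F) − h(well E) = 528.78 − 531.40 = -2.62 m.
Vertical separation Δz = 513.10 − 487.85 = 25.25 m.
|i_v| = |Δh| / Δz = 2.62 / 25.25 = 0.104.
Head is higher in the deep piezometer, so vertical flow is upward (discharge condition).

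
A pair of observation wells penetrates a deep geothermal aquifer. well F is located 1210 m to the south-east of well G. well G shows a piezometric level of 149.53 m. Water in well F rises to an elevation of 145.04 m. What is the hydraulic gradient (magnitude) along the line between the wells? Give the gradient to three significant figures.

Total head at well G: h = 149.53 m (water level in the piezometer is the total head).
Total head at well F: h = 145.04 m (water level in the piezometer is the total head).
Head difference: h(well G) − h(well F) = 149.53 − 145.04 = 4.49 m.
Hydraulic gradient: i = |Δh| / L = 4.49 / 1210 = 0.00371.

i ≈ 0.00371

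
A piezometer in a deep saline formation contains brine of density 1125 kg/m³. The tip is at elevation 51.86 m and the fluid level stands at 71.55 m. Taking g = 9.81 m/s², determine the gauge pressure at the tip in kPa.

Pressure head ψ = h − z = 71.55 − 51.86 = 19.69 m.
P = ρgψ = 1125 × 9.81 × 19.69 = 217304 Pa ≈ 217 kPa.

P ≈ 217 kPa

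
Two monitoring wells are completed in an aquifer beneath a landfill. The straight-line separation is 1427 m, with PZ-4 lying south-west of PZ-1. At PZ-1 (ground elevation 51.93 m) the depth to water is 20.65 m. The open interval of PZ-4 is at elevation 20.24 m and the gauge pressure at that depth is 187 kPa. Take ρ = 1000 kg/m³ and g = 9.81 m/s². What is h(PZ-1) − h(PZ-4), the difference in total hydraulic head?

Δh ≈ -8.02 m

Total head at PZ-1: h = 51.93 − 20.65 = 31.28 m.
Pressure head at PZ-4: ψ = P/(ρg) = 187×1000 / (1000 × 9.81) = 19.06 m.
Total head at PZ-4: h = z + ψ = 20.24 + 19.06 = 39.30 m.
Head difference: h(PZ-1) − h(PZ-4) = 31.28 − 39.30 = -8.02 m.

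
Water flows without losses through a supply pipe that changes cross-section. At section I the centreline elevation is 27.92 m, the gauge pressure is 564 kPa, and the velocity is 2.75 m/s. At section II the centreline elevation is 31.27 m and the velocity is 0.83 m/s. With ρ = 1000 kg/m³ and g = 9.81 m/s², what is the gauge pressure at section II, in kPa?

P₂ ≈ 535 kPa

Pressure head at I: ψ₁ = P₁/(ρg) = 564×1000 / (1000 × 9.81) = 57.49 m.
Velocity heads: v₁²/2g = 2.75²/19.62 = 0.385 m; v₂²/2g = 0.83²/19.62 = 0.035 m.
Total head H = z₁ + ψ₁ + v₁²/2g = 27.92 + 57.49 + 0.385 = 85.80 m.
ψ₂ = H − z₂ − v₂²/2g = 85.80 − 31.27 − 0.035 = 54.50 m.
P₂ = ρgψ₂ = 1000 × 9.81 × 54.50 ≈ 535 kPa.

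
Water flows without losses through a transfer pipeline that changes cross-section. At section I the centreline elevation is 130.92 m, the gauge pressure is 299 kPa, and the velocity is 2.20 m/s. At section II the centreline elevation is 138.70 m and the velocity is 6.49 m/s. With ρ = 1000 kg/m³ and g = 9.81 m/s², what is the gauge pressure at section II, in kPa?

Pressure head at I: ψ₁ = P₁/(ρg) = 299×1000 / (1000 × 9.81) = 30.48 m.
Velocity heads: v₁²/2g = 2.20²/19.62 = 0.247 m; v₂²/2g = 6.49²/19.62 = 2.147 m.
Total head H = z₁ + ψ₁ + v₁²/2g = 130.92 + 30.48 + 0.247 = 161.65 m.
ψ₂ = H − z₂ − v₂²/2g = 161.65 − 138.70 − 2.147 = 20.80 m.
P₂ = ρgψ₂ = 1000 × 9.81 × 20.80 ≈ 204 kPa.

P₂ ≈ 204 kPa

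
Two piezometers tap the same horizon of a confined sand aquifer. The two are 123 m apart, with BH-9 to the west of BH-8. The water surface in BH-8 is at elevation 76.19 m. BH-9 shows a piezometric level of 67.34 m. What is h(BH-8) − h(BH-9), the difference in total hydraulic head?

Total head at BH-8: h = 76.19 m (water level in the piezometer is the total head).
Total head at BH-9: h = 67.34 m (water level in the piezometer is the total head).
Head difference: h(BH-8) − h(BH-9) = 76.19 − 67.34 = 8.85 m.

Δh ≈ 8.85 m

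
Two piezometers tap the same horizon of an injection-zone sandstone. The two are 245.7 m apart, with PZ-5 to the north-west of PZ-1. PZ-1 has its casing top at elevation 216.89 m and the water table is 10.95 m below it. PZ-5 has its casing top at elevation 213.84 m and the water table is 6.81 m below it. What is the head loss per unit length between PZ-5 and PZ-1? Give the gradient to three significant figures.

i ≈ 0.00444 m/m

Total head at PZ-1: h = 216.89 − 10.95 = 205.94 m.
Total head at PZ-5: h = 213.84 − 6.81 = 207.03 m.
Head difference: h(PZ-1) − h(PZ-5) = 205.94 − 207.03 = -1.09 m.
Hydraulic gradient: i = |Δh| / L = 1.09 / 245.7 = 0.00444.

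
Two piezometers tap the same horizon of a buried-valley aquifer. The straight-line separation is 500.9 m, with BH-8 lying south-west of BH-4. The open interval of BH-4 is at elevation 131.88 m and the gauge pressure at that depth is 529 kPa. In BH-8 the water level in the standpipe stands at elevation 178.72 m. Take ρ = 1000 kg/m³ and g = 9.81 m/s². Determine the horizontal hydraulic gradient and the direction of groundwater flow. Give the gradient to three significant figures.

i ≈ 0.0141; groundwater flows toward the south-west

Pressure head at BH-4: ψ = P/(ρg) = 529×1000 / (1000 × 9.81) = 53.92 m.
Total head at BH-4: h = z + ψ = 131.88 + 53.92 = 185.80 m.
Total head at BH-8: h = 178.72 m (water level in the piezometer is the total head).
Head difference: h(BH-4) − h(BH-8) = 185.80 − 178.72 = 7.08 m.
Hydraulic gradient: i = |Δh| / L = 7.08 / 500.9 = 0.0141.
Flow is from higher to lower head: from BH-4 toward BH-8, i.e. toward the south-west.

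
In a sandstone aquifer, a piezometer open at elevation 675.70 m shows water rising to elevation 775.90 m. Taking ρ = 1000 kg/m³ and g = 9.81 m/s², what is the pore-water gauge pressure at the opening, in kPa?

Pressure head ψ = h − z = 775.90 − 675.70 = 100.20 m.
P = ρgψ = 1000 × 9.81 × 100.20 = 982962 Pa ≈ 983 kPa.

P ≈ 983 kPa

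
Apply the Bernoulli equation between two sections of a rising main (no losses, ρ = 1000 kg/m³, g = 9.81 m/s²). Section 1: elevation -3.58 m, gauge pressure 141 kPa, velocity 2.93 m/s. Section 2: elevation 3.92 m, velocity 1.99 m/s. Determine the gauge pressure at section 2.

Pressure head at 1: ψ₁ = P₁/(ρg) = 141×1000 / (1000 × 9.81) = 14.37 m.
Velocity heads: v₁²/2g = 2.93²/19.62 = 0.438 m; v₂²/2g = 1.99²/19.62 = 0.202 m.
Total head H = z₁ + ψ₁ + v₁²/2g = -3.58 + 14.37 + 0.438 = 11.23 m.
ψ₂ = H − z₂ − v₂²/2g = 11.23 − 3.92 − 0.202 = 7.11 m.
P₂ = ρgψ₂ = 1000 × 9.81 × 7.11 ≈ 69.7 kPa.

P₂ ≈ 69.7 kPa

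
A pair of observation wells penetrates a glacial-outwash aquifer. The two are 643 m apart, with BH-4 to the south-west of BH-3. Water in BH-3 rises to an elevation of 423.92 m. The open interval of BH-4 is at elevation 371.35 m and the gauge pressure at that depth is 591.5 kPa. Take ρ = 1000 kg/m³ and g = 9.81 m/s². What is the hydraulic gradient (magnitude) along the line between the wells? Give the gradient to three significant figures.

i ≈ 0.0120

Total head at BH-3: h = 423.92 m (water level in the piezometer is the total head).
Pressure head at BH-4: ψ = P/(ρg) = 591.5×1000 / (1000 × 9.81) = 60.30 m.
Total head at BH-4: h = z + ψ = 371.35 + 60.30 = 431.65 m.
Head difference: h(BH-3) − h(BH-4) = 423.92 − 431.65 = -7.73 m.
Hydraulic gradient: i = |Δh| / L = 7.73 / 643 = 0.0120.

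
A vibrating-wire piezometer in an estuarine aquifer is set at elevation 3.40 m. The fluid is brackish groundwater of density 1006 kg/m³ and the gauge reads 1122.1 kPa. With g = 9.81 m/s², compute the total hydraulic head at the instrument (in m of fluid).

h ≈ 117.10 m

ψ = P/(ρg) = 1122.1×1000 / (1006 × 9.81) = 113.70 m.
h = z + ψ = 3.40 + 113.70 = 117.10 m.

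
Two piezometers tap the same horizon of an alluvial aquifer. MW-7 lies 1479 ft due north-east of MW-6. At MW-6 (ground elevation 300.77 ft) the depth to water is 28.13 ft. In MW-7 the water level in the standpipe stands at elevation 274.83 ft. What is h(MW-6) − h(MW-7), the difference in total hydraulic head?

Total head at MW-6: h = 300.77 − 28.13 = 272.64 ft.
Total head at MW-7: h = 274.83 ft (water level in the piezometer is the total head).
Head difference: h(MW-6) − h(MW-7) = 272.64 − 274.83 = -2.19 ft.

Δh ≈ -2.19 ft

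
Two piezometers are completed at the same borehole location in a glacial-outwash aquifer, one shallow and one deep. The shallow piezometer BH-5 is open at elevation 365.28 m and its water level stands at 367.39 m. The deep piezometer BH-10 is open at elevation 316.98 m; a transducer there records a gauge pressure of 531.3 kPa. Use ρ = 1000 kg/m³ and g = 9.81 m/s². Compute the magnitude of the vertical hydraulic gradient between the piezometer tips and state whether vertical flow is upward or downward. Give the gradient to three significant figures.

|i_v| ≈ 0.0776; vertical flow is upward

Total head at BH-5: h = 367.39 m (water level in the standpipe).
Pressure head at BH-10: ψ = P/(ρg) = 531.3×1000 / (1000 × 9.81) = 54.16 m.
Total head at BH-10: h = z + ψ = 316.98 + 54.16 = 371.14 m.
Δh = h(BH-5) − h(BH-10) = 367.39 − 371.14 = -3.75 m.
Vertical separation Δz = 365.28 − 316.98 = 48.30 m.
|i_v| = |Δh| / Δz = 3.75 / 48.30 = 0.0776.
Head is higher in the deep piezometer, so vertical flow is upward (discharge condition).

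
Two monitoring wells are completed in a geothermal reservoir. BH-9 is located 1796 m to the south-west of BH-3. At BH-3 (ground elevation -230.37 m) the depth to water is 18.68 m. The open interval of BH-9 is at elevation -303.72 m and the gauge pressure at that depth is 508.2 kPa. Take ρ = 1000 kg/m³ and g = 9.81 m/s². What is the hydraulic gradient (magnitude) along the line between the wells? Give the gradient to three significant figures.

Total head at BH-3: h = -230.37 − 18.68 = -249.05 m.
Pressure head at BH-9: ψ = P/(ρg) = 508.2×1000 / (1000 × 9.81) = 51.80 m.
Total head at BH-9: h = z + ψ = -303.72 + 51.80 = -251.92 m.
Head difference: h(BH-3) − h(BH-9) = -249.05 − (-251.92) = 2.87 m.
Hydraulic gradient: i = |Δh| / L = 2.87 / 1796 = 0.00160.

i ≈ 0.00160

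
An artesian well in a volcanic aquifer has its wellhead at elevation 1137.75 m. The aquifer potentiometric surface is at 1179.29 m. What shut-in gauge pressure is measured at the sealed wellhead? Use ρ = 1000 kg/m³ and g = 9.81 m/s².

Head above the cap: Δh = 1179.29 − 1137.75 = 41.54 m.
P = ρgΔh = 1000 × 9.81 × 41.54 = 407507 Pa ≈ 408 kPa.

P ≈ 408 kPa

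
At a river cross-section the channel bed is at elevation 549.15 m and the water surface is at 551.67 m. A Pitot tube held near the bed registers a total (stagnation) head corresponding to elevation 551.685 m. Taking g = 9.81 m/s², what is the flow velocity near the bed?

Near the bed, under hydrostatic conditions, the piezometric head (z + ψ) equals the free-surface elevation, 551.67 m.
Velocity head = total − piezometric = 551.685 − 551.67 = 0.015 m.
v = √(2g·h_v) = √(2 × 9.81 × 0.015) = 0.542 m/s.

v ≈ 0.542 m/s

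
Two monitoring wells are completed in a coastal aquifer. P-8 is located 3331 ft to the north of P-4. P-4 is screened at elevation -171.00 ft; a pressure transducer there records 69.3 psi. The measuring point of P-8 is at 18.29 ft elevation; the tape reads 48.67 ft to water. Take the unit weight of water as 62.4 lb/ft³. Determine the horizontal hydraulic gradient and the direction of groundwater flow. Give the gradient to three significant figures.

Pressure head at P-4: ψ = 144·P/γ = 144 × 69.3 / 62.4 = 159.92 ft.
Total head at P-4: h = z + ψ = -171.00 + 159.92 = -11.08 ft.
Total head at P-8: h = 18.29 − 48.67 = -30.38 ft.
Head difference: h(P-4) − h(P-8) = -11.08 − (-30.38) = 19.30 ft.
Hydraulic gradient: i = |Δh| / L = 19.30 / 3331 = 0.00579.
Flow is from higher to lower head: from P-4 toward P-8, i.e. toward the north.

i ≈ 0.00579; groundwater flows toward the north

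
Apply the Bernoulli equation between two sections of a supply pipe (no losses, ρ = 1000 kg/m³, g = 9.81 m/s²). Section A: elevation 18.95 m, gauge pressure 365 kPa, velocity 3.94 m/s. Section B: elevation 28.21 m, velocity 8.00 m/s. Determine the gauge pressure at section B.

P₂ ≈ 250 kPa

Pressure head at A: ψ₁ = P₁/(ρg) = 365×1000 / (1000 × 9.81) = 37.21 m.
Velocity heads: v₁²/2g = 3.94²/19.62 = 0.791 m; v₂²/2g = 8.00²/19.62 = 3.262 m.
Total head H = z₁ + ψ₁ + v₁²/2g = 18.95 + 37.21 + 0.791 = 56.95 m.
ψ₂ = H − z₂ − v₂²/2g = 56.95 − 28.21 − 3.262 = 25.48 m.
P₂ = ρgψ₂ = 1000 × 9.81 × 25.48 ≈ 250 kPa.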